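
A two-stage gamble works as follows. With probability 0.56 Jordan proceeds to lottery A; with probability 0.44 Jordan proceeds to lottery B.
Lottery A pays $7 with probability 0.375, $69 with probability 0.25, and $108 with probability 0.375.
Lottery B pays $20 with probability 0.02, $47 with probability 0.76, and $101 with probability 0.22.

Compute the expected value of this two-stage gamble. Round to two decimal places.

EV(A) = 0.375 × 7 + 0.25 × 69 + 0.375 × 108 = 2.625 + 17.25 + 40.5 = 60.375
EV(B) = 0.02 × 20 + 0.76 × 47 + 0.22 × 101 = 0.4 + 35.72 + 22.22 = 58.34
Overall = 0.56 × 60.375 + 0.44 × 58.34 = 33.81 + 25.6696 = 59.4796

$59.48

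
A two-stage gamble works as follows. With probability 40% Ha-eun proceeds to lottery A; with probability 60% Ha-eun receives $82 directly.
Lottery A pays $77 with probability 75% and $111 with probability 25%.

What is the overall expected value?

EV(A) = 0.75 × 77 + 0.25 × 111 = 57.75 + 27.75 = 85.5
Branch B: 82 (certain)
Overall = 0.4 × 85.5 + 0.6 × 82 = 34.2 + 49.2 = 83.4

$83.40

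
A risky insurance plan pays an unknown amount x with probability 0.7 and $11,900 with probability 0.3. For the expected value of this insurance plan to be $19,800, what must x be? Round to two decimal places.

x = $23,185.71

0.7·x + 0.3·11900 = 19800
0.7·x = 19800 − 3570 = 16230
x = 16230 / 0.7 = 23185.7143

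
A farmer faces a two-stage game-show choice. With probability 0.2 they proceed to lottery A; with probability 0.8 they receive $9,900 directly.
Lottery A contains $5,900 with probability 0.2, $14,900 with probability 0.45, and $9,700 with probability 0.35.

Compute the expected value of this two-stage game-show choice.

$10,176

EV(A) = 0.2 × 5900 + 0.45 × 14900 + 0.35 × 9700 = 1180 + 6705 + 3395 = 11280
Branch B: 9900 (certain)
Overall = 0.2 × 11280 + 0.8 × 9900 = 2256 + 7920 = 10176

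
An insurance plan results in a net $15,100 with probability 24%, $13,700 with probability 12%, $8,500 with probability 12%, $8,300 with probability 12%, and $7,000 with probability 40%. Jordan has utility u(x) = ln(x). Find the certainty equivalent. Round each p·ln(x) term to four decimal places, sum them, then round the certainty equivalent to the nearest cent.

E[u] = 0.24·ln(15100) + 0.12·ln(13700) + 0.12·ln(8500) + 0.12·ln(8300) + 0.4·ln(7000) = 2.3094 + 1.1430 + 1.0857 + 1.0829 + 3.5415 = 9.1625
CE = e^9.1625 ≈ 9532.86

$9,532.86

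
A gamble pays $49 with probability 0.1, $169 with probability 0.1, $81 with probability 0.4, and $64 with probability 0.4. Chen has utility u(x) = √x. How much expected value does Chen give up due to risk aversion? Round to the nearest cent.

$2.36

E[u] = 0.1·√49 + 0.1·√169 + 0.4·√81 + 0.4·√64 = 0.1·7 + 0.1·13 + 0.4·9 + 0.4·8 = 8.8
CE = (8.8)² = 77.44
Risk premium = EV − CE = 79.8 − 77.44 = 2.36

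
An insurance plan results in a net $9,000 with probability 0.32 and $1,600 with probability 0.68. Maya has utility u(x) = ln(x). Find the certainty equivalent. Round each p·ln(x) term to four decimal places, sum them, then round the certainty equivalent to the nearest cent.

$2,780.82

E[u] = 0.32·ln(9000) + 0.68·ln(1600) = 2.9136 + 5.0169 = 7.9305
CE = e^7.9305 ≈ 2780.82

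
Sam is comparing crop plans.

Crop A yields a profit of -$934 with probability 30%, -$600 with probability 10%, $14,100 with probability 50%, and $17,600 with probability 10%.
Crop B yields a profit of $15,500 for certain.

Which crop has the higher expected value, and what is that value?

Crop B ($15,500)

Crop A = 0.3 × (-934) + 0.1 × (-600) + 0.5 × 14100 + 0.1 × 17600 = -280.2 − 60 + 7050 + 1760 = 8469.8
Crop B: 15500 (certain)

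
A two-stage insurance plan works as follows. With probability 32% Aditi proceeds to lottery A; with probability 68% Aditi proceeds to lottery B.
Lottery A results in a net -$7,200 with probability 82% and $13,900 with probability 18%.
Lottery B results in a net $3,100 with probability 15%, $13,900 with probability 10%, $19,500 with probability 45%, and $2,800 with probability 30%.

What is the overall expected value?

$6,710.96

EV(A) = 0.82 × (-7200) + 0.18 × 13900 = -5904 + 2502 = -3402
EV(B) = 0.15 × 3100 + 0.1 × 13900 + 0.45 × 19500 + 0.3 × 2800 = 465 + 1390 + 8775 + 840 = 11470
Overall = 0.32 × (-3402) + 0.68 × 11470 = -1088.64 + 7799.6 = 6710.96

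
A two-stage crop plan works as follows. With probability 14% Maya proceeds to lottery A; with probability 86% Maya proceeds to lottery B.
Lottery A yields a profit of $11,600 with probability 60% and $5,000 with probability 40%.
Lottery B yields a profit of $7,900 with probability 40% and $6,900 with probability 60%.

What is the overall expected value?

EV(A) = 0.6 × 11600 + 0.4 × 5000 = 6960 + 2000 = 8960
EV(B) = 0.4 × 7900 + 0.6 × 6900 = 3160 + 4140 = 7300
Overall = 0.14 × 8960 + 0.86 × 7300 = 1254.4 + 6278 = 7532.4

$7,532.40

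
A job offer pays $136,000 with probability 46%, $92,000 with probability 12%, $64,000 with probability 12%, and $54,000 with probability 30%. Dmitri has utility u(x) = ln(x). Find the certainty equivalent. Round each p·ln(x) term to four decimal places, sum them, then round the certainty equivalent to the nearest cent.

E[u] = 0.46·ln(136000) + 0.12·ln(92000) + 0.12·ln(64000) + 0.3·ln(54000) = 5.4374 + 1.3715 + 1.3280 + 3.2690 = 11.4059
CE = e^11.4059 ≈ 89850.28

$89,850.28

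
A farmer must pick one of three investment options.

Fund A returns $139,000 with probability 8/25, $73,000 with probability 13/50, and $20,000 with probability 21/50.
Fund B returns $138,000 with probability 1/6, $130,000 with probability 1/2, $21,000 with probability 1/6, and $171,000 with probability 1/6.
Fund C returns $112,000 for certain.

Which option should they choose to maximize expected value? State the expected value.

Fund A = 8/25 × 139000 + 13/50 × 73000 + 21/50 × 20000 = 44480 + 18980 + 8400 = 71860
Fund B = 1/6 × 138000 + 1/2 × 130000 + 1/6 × 21000 + 1/6 × 171000 = 23000 + 65000 + 3500 + 28500 = 120000
Fund C: 112000 (certain)

Fund B ($120,000)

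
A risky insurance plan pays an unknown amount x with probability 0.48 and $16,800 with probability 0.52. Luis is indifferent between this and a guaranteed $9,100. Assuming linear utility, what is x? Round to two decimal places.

0.48·x + 0.52·16800 = 9100
0.48·x = 9100 − 8736 = 364
x = 364 / 0.48 = 758.3333

x = $758.33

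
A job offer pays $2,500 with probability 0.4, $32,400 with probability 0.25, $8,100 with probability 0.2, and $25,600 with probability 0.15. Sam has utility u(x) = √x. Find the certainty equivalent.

$11,449

E[u] = 0.4·√2500 + 0.25·√32400 + 0.2·√8100 + 0.15·√25600 = 0.4·50 + 0.25·180 + 0.2·90 + 0.15·160 = 107
CE = (107)² = 11449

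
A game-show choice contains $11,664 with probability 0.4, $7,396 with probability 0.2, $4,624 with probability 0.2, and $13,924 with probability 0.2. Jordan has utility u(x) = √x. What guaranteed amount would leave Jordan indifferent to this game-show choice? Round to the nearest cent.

E[u] = 0.4·√11664 + 0.2·√7396 + 0.2·√4624 + 0.2·√13924 = 0.4·108 + 0.2·86 + 0.2·68 + 0.2·118 = 97.6
CE = (97.6)² = 9525.76

$9,525.76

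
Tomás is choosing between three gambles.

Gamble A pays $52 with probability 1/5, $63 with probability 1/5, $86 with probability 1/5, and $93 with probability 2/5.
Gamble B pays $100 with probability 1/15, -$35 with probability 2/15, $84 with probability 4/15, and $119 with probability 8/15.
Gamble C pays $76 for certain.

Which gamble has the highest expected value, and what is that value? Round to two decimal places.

Gamble B ($87.87)

Gamble A = 1/5 × 52 + 1/5 × 63 + 1/5 × 86 + 2/5 × 93 = 10.4 + 12.6 + 17.2 + 37.2 = 77.4
Gamble B = 1/15 × 100 + 2/15 × (-35) + 4/15 × 84 + 8/15 × 119 = 6.6667 − 4.6667 + 22.4 + 63.4667 = 87.8667
Gamble C: 76 (certain)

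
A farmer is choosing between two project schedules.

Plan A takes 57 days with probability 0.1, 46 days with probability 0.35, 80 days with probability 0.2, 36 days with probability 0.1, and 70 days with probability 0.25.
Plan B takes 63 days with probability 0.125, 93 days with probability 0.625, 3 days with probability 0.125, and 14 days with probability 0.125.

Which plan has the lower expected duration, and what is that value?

Plan A = 0.1 × 57 + 0.35 × 46 + 0.2 × 80 + 0.1 × 36 + 0.25 × 70 = 5.7 + 16.1 + 16 + 3.6 + 17.5 = 58.9
Plan B = 0.125 × 63 + 0.625 × 93 + 0.125 × 3 + 0.125 × 14 = 7.875 + 58.125 + 0.375 + 1.75 = 68.125

Plan A (58.9 days)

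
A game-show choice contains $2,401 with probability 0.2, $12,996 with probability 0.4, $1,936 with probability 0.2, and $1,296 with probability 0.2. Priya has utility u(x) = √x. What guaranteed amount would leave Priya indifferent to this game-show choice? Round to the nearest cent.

E[u] = 0.2·√2401 + 0.4·√12996 + 0.2·√1936 + 0.2·√1296 = 0.2·49 + 0.4·114 + 0.2·44 + 0.2·36 = 71.4
CE = (71.4)² = 5097.96

$5,097.96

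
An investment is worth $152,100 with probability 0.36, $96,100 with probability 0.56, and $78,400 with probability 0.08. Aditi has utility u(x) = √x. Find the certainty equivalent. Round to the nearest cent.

E[u] = 0.36·√152100 + 0.56·√96100 + 0.08·√78400 = 0.36·390 + 0.56·310 + 0.08·280 = 336.4
CE = (336.4)² = 113164.96

$113,164.96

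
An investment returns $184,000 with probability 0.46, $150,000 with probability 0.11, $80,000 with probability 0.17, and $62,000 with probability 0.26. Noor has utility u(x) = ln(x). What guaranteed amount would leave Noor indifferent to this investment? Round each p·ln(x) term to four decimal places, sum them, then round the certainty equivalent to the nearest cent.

E[u] = 0.46·ln(184000) + 0.11·ln(150000) + 0.17·ln(80000) + 0.26·ln(62000) = 5.5764 + 1.3110 + 1.9193 + 2.8691 = 11.6758
CE = e^11.6758 ≈ 117688.90

$117,688.90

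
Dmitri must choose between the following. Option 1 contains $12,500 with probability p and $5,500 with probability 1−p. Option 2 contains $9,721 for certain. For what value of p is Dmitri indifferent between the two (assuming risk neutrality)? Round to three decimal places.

p·12500 + (1−p)·5500 = 9721
7000p + 5500 = 9721
p = (9721 − 5500) / 7000

p = 0.603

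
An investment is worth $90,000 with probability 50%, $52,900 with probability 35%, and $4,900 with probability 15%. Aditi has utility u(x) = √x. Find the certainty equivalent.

E[u] = 0.5·√90000 + 0.35·√52900 + 0.15·√4900 = 0.5·300 + 0.35·230 + 0.15·70 = 241
CE = (241)² = 58081

$58,081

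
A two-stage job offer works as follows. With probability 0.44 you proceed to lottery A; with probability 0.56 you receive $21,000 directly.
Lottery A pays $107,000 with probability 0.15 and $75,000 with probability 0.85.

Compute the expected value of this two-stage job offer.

$46,872

EV(A) = 0.15 × 107000 + 0.85 × 75000 = 16050 + 63750 = 79800
Branch B: 21000 (certain)
Overall = 0.44 × 79800 + 0.56 × 21000 = 35112 + 11760 = 46872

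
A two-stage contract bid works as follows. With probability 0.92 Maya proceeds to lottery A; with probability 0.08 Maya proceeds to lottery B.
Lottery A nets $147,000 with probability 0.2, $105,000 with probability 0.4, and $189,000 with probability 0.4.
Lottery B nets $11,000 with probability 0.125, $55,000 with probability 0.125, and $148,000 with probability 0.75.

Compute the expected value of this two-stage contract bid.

$144,780

EV(A) = 0.2 × 147000 + 0.4 × 105000 + 0.4 × 189000 = 29400 + 42000 + 75600 = 147000
EV(B) = 0.125 × 11000 + 0.125 × 55000 + 0.75 × 148000 = 1375 + 6875 + 111000 = 119250
Overall = 0.92 × 147000 + 0.08 × 119250 = 135240 + 9540 = 144780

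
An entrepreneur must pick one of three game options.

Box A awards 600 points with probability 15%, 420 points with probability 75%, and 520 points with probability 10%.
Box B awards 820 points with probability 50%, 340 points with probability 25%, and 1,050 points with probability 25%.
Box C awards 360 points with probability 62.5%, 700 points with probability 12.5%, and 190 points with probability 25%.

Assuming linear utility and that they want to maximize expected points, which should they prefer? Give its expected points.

Box A = 0.15 × 600 + 0.75 × 420 + 0.1 × 520 = 90 + 315 + 52 = 457
Box B = 0.5 × 820 + 0.25 × 340 + 0.25 × 1050 = 410 + 85 + 262.5 = 757.5
Box C = 0.625 × 360 + 0.125 × 700 + 0.25 × 190 = 225 + 87.5 + 47.5 = 360

Box B (757.5 points)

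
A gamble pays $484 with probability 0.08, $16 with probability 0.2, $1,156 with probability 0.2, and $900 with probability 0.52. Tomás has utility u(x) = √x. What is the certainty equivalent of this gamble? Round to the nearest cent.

E[u] = 0.08·√484 + 0.2·√16 + 0.2·√1156 + 0.52·√900 = 0.08·22 + 0.2·4 + 0.2·34 + 0.52·30 = 24.96
CE = (24.96)² = 623.0016

$623.00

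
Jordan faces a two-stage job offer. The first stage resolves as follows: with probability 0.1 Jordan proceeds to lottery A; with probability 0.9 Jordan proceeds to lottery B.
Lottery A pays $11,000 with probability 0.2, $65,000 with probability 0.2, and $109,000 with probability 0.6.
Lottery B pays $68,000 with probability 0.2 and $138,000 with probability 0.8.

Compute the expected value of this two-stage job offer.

$119,660

EV(A) = 0.2 × 11000 + 0.2 × 65000 + 0.6 × 109000 = 2200 + 13000 + 65400 = 80600
EV(B) = 0.2 × 68000 + 0.8 × 138000 = 13600 + 110400 = 124000
Overall = 0.1 × 80600 + 0.9 × 124000 = 8060 + 111600 = 119660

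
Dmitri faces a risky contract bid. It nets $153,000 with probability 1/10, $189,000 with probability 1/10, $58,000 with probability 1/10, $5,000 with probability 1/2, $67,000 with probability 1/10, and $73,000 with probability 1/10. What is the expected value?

EV = 1/10 × 153000 + 1/10 × 189000 + 1/10 × 58000 + 1/2 × 5000 + 1/10 × 67000 + 1/10 × 73000 = 15300 + 18900 + 5800 + 2500 + 6700 + 7300 = 56500

$56,500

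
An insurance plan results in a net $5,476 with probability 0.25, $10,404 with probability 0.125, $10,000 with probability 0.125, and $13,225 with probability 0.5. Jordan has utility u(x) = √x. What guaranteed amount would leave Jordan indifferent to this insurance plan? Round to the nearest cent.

E[u] = 0.25·√5476 + 0.125·√10404 + 0.125·√10000 + 0.5·√13225 = 0.25·74 + 0.125·102 + 0.125·100 + 0.5·115 = 101.25
CE = (101.25)² = 10251.5625

$10,251.56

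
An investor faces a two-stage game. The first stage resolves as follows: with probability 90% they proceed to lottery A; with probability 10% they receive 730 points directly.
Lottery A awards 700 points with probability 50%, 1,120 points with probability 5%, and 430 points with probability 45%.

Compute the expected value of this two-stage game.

EV(A) = 0.5 × 700 + 0.05 × 1120 + 0.45 × 430 = 350 + 56 + 193.5 = 599.5
Branch B: 730 (certain)
Overall = 0.9 × 599.5 + 0.1 × 730 = 539.55 + 73 = 612.55

612.55 points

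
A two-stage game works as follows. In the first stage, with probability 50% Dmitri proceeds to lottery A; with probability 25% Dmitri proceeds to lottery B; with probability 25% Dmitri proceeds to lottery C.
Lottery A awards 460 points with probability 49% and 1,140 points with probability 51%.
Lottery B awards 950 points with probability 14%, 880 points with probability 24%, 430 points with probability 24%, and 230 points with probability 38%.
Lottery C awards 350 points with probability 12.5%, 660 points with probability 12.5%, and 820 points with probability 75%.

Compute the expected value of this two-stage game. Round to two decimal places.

EV(A) = 0.49 × 460 + 0.51 × 1140 = 225.4 + 581.4 = 806.8
EV(B) = 0.14 × 950 + 0.24 × 880 + 0.24 × 430 + 0.38 × 230 = 133 + 211.2 + 103.2 + 87.4 = 534.8
EV(C) = 0.125 × 350 + 0.125 × 660 + 0.75 × 820 = 43.75 + 82.5 + 615 = 741.25
Overall = 0.5 × 806.8 + 0.25 × 534.8 + 0.25 × 741.25 = 403.4 + 133.7 + 185.3125 = 722.4125

722.41 points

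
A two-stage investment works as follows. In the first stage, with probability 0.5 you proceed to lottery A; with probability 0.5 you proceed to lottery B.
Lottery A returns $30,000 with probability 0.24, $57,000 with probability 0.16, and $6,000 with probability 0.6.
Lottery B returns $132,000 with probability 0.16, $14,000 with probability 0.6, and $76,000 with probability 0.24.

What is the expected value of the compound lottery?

$33,840

EV(A) = 0.24 × 30000 + 0.16 × 57000 + 0.6 × 6000 = 7200 + 9120 + 3600 = 19920
EV(B) = 0.16 × 132000 + 0.6 × 14000 + 0.24 × 76000 = 21120 + 8400 + 18240 = 47760
Overall = 0.5 × 19920 + 0.5 × 47760 = 9960 + 23880 = 33840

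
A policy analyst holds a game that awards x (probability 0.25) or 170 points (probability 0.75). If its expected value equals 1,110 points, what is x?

0.25·x + 0.75·170 = 1110
0.25·x = 1110 − 127.5 = 982.5
x = 982.5 / 0.25 = 3930

x = 3,930 points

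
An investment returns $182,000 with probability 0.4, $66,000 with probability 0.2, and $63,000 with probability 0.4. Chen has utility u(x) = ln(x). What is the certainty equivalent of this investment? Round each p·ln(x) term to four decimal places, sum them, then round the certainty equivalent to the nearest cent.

$97,207.19

E[u] = 0.4·ln(182000) + 0.2·ln(66000) + 0.4·ln(63000) = 4.8447 + 2.2195 + 4.4204 = 11.4846
CE = e^11.4846 ≈ 97207.19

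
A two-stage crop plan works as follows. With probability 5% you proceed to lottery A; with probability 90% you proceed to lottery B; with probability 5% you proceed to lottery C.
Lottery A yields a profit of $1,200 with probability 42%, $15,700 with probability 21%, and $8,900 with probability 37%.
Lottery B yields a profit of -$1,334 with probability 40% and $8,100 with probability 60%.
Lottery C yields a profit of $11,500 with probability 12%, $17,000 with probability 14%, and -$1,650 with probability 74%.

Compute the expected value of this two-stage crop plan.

EV(A) = 0.42 × 1200 + 0.21 × 15700 + 0.37 × 8900 = 504 + 3297 + 3293 = 7094
EV(B) = 0.4 × (-1334) + 0.6 × 8100 = -533.6 + 4860 = 4326.4
EV(C) = 0.12 × 11500 + 0.14 × 17000 + 0.74 × (-1650) = 1380 + 2380 − 1221 = 2539
Overall = 0.05 × 7094 + 0.9 × 4326.4 + 0.05 × 2539 = 354.7 + 3893.76 + 126.95 = 4375.41

$4,375.41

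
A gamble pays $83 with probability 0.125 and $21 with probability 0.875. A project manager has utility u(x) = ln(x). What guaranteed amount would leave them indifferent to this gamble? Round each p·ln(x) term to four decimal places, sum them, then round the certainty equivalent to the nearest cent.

E[u] = 0.125·ln(83) + 0.875·ln(21) = 0.5524 + 2.6640 = 3.2164
CE = e^3.2164 ≈ 24.94

$24.94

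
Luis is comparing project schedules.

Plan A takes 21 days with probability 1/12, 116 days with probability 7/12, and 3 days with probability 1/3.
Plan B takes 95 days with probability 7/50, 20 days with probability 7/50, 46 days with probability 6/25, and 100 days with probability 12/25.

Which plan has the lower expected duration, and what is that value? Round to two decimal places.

Plan A = 1/12 × 21 + 7/12 × 116 + 1/3 × 3 = 1.75 + 67.6667 + 1 = 70.4167
Plan B = 7/50 × 95 + 7/50 × 20 + 6/25 × 46 + 12/25 × 100 = 13.3 + 2.8 + 11.04 + 48 = 75.14

Plan A (70.42 days)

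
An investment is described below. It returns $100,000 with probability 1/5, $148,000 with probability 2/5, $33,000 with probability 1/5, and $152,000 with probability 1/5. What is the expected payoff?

EV = 1/5 × 100000 + 2/5 × 148000 + 1/5 × 33000 + 1/5 × 152000 = 20000 + 59200 + 6600 + 30400 = 116200

$116,200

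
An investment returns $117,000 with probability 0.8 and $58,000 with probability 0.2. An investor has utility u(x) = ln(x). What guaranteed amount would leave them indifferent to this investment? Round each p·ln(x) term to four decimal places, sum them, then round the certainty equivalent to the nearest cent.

E[u] = 0.8·ln(117000) + 0.2·ln(58000) = 9.3359 + 2.1936 = 11.5295
CE = e^11.5295 ≈ 101671.27

$101,671.27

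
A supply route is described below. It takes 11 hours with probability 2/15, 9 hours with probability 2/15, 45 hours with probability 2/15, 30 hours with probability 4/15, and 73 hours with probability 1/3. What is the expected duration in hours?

41 hours

EV = 2/15 × 11 + 2/15 × 9 + 2/15 × 45 + 4/15 × 30 + 1/3 × 73 = 1.4667 + 1.2 + 6 + 8 + 24.3333 = 41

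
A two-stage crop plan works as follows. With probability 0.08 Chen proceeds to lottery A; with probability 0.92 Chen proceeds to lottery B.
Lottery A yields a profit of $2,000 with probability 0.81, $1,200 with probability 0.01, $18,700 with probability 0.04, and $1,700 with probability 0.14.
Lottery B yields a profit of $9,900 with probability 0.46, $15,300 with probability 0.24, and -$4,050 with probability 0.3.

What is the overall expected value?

EV(A) = 0.81 × 2000 + 0.01 × 1200 + 0.04 × 18700 + 0.14 × 1700 = 1620 + 12 + 748 + 238 = 2618
EV(B) = 0.46 × 9900 + 0.24 × 15300 + 0.3 × (-4050) = 4554 + 3672 − 1215 = 7011
Overall = 0.08 × 2618 + 0.92 × 7011 = 209.44 + 6450.12 = 6659.56

$6,659.56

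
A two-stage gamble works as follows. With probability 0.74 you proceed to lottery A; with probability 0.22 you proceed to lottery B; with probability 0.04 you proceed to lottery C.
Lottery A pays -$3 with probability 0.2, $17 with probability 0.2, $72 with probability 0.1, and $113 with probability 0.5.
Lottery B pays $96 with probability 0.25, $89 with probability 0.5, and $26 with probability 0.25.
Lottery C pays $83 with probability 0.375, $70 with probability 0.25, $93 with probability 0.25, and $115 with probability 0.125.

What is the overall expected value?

$69.16

EV(A) = 0.2 × (-3) + 0.2 × 17 + 0.1 × 72 + 0.5 × 113 = -0.6 + 3.4 + 7.2 + 56.5 = 66.5
EV(B) = 0.25 × 96 + 0.5 × 89 + 0.25 × 26 = 24 + 44.5 + 6.5 = 75
EV(C) = 0.375 × 83 + 0.25 × 70 + 0.25 × 93 + 0.125 × 115 = 31.125 + 17.5 + 23.25 + 14.375 = 86.25
Overall = 0.74 × 66.5 + 0.22 × 75 + 0.04 × 86.25 = 49.21 + 16.5 + 3.45 = 69.16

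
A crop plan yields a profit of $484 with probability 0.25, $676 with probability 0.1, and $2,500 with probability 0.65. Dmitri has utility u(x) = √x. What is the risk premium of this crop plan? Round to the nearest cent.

$165.24

E[u] = 0.25·√484 + 0.1·√676 + 0.65·√2500 = 0.25·22 + 0.1·26 + 0.65·50 = 40.6
CE = (40.6)² = 1648.36
Risk premium = EV − CE = 1813.6 − 1648.36 = 165.24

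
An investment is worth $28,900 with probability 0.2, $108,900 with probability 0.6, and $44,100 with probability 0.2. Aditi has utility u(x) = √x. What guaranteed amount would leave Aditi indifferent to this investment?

E[u] = 0.2·√28900 + 0.6·√108900 + 0.2·√44100 = 0.2·170 + 0.6·330 + 0.2·210 = 274
CE = (274)² = 75076

$75,076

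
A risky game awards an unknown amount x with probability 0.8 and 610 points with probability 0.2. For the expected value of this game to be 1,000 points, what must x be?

0.8·x + 0.2·610 = 1000
0.8·x = 1000 − 122 = 878
x = 878 / 0.8 = 1097.5

x = 1097.5 points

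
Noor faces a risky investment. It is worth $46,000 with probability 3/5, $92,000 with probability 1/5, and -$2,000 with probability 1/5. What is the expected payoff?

EV = 3/5 × 46000 + 1/5 × 92000 + 1/5 × (-2000) = 27600 + 18400 − 400 = 45600

$45,600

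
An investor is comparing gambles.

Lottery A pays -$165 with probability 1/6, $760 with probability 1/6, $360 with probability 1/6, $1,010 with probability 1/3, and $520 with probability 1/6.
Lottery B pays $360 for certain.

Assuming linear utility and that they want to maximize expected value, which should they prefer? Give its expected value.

Lottery A = 1/6 × (-165) + 1/6 × 760 + 1/6 × 360 + 1/3 × 1010 + 1/6 × 520 = -27.5 + 126.6667 + 60 + 336.6667 + 86.6667 = 582.5
Lottery B: 360 (certain)

Lottery A ($582.50)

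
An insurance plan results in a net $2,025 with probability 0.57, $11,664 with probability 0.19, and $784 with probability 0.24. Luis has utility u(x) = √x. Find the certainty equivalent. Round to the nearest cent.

E[u] = 0.57·√2025 + 0.19·√11664 + 0.24·√784 = 0.57·45 + 0.19·108 + 0.24·28 = 52.89
CE = (52.89)² = 2797.3521

$2,797.35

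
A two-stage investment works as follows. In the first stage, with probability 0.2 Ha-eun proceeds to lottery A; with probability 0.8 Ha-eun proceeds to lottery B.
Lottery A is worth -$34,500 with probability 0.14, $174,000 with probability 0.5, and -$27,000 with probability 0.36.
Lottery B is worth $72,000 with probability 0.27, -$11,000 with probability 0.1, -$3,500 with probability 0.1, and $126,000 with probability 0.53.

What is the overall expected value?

EV(A) = 0.14 × (-34500) + 0.5 × 174000 + 0.36 × (-27000) = -4830 + 87000 − 9720 = 72450
EV(B) = 0.27 × 72000 + 0.1 × (-11000) + 0.1 × (-3500) + 0.53 × 126000 = 19440 − 1100 − 350 + 66780 = 84770
Overall = 0.2 × 72450 + 0.8 × 84770 = 14490 + 67816 = 82306

$82,306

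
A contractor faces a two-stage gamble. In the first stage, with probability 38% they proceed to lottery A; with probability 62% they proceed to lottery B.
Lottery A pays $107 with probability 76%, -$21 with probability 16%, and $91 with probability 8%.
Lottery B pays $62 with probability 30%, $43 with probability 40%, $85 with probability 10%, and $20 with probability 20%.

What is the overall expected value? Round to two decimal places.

EV(A) = 0.76 × 107 + 0.16 × (-21) + 0.08 × 91 = 81.32 − 3.36 + 7.28 = 85.24
EV(B) = 0.3 × 62 + 0.4 × 43 + 0.1 × 85 + 0.2 × 20 = 18.6 + 17.2 + 8.5 + 4 = 48.3
Overall = 0.38 × 85.24 + 0.62 × 48.3 = 32.3912 + 29.946 = 62.3372

$62.34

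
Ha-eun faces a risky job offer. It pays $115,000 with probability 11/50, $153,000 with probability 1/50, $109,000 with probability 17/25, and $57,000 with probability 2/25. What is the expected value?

EV = 11/50 × 115000 + 1/50 × 153000 + 17/25 × 109000 + 2/25 × 57000 = 25300 + 3060 + 74120 + 4560 = 107040

$107,040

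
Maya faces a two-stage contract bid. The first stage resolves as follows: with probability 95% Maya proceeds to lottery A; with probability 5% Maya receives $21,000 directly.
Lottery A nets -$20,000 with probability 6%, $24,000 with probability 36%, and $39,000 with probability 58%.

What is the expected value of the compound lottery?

EV(A) = 0.06 × (-20000) + 0.36 × 24000 + 0.58 × 39000 = -1200 + 8640 + 22620 = 30060
Branch B: 21000 (certain)
Overall = 0.95 × 30060 + 0.05 × 21000 = 28557 + 1050 = 29607

$29,607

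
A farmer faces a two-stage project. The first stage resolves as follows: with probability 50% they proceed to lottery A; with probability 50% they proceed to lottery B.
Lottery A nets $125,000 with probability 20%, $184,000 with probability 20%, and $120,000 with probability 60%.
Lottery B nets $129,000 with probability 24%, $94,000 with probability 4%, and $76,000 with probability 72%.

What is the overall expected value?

EV(A) = 0.2 × 125000 + 0.2 × 184000 + 0.6 × 120000 = 25000 + 36800 + 72000 = 133800
EV(B) = 0.24 × 129000 + 0.04 × 94000 + 0.72 × 76000 = 30960 + 3760 + 54720 = 89440
Overall = 0.5 × 133800 + 0.5 × 89440 = 66900 + 44720 = 111620

$111,620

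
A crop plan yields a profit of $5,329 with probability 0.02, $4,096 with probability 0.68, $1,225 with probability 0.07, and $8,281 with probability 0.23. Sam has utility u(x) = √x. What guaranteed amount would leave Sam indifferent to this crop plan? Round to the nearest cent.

E[u] = 0.02·√5329 + 0.68·√4096 + 0.07·√1225 + 0.23·√8281 = 0.02·73 + 0.68·64 + 0.07·35 + 0.23·91 = 68.36
CE = (68.36)² = 4673.0896

$4,673.09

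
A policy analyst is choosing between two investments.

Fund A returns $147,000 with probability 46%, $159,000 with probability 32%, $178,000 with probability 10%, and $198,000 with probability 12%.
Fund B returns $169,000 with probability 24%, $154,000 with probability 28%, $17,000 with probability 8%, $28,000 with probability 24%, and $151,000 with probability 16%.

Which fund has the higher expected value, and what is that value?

Fund A = 0.46 × 147000 + 0.32 × 159000 + 0.1 × 178000 + 0.12 × 198000 = 67620 + 50880 + 17800 + 23760 = 160060
Fund B = 0.24 × 169000 + 0.28 × 154000 + 0.08 × 17000 + 0.24 × 28000 + 0.16 × 151000 = 40560 + 43120 + 1360 + 6720 + 24160 = 115920

Fund A ($160,060)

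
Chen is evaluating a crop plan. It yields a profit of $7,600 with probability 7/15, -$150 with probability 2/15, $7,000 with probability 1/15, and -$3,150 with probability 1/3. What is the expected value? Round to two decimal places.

$2,943.33

EV = 7/15 × 7600 + 2/15 × (-150) + 1/15 × 7000 + 1/3 × (-3150) = 3546.6667 − 20 + 466.6667 − 1050 = 2943.3333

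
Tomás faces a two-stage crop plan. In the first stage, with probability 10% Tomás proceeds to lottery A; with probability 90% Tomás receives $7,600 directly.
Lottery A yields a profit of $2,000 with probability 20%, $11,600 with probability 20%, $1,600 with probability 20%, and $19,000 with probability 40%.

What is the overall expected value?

$7,904

EV(A) = 0.2 × 2000 + 0.2 × 11600 + 0.2 × 1600 + 0.4 × 19000 = 400 + 2320 + 320 + 7600 = 10640
Branch B: 7600 (certain)
Overall = 0.1 × 10640 + 0.9 × 7600 = 1064 + 6840 = 7904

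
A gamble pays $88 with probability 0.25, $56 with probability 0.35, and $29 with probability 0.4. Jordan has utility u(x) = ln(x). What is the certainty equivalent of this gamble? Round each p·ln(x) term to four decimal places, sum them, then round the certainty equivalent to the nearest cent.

E[u] = 0.25·ln(88) + 0.35·ln(56) + 0.4·ln(29) = 1.1193 + 1.4089 + 1.3469 = 3.8751
CE = e^3.8751 ≈ 48.19

$48.19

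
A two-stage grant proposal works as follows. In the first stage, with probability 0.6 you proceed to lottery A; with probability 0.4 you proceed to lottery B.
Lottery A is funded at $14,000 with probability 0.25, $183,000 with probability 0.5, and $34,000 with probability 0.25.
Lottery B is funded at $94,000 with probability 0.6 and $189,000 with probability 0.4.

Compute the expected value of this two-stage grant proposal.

$114,900

EV(A) = 0.25 × 14000 + 0.5 × 183000 + 0.25 × 34000 = 3500 + 91500 + 8500 = 103500
EV(B) = 0.6 × 94000 + 0.4 × 189000 = 56400 + 75600 = 132000
Overall = 0.6 × 103500 + 0.4 × 132000 = 62100 + 52800 = 114900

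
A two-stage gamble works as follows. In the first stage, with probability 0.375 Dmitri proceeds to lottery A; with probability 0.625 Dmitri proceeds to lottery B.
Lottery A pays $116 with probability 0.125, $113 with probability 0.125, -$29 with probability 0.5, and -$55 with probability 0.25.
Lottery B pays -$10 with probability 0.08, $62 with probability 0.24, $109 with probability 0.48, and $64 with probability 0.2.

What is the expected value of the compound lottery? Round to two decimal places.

EV(A) = 0.125 × 116 + 0.125 × 113 + 0.5 × (-29) + 0.25 × (-55) = 14.5 + 14.125 − 14.5 − 13.75 = 0.375
EV(B) = 0.08 × (-10) + 0.24 × 62 + 0.48 × 109 + 0.2 × 64 = -0.8 + 14.88 + 52.32 + 12.8 = 79.2
Overall = 0.375 × 0.375 + 0.625 × 79.2 = 0.140625 + 49.5 = 49.640625

$49.64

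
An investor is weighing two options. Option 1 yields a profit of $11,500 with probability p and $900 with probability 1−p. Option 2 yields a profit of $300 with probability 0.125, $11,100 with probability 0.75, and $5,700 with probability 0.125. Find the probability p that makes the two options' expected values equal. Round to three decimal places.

EV(Option 2) = 0.125 × 300 + 0.75 × 11100 + 0.125 × 5700 = 37.5 + 8325 + 712.5 = 9075
p·11500 + (1−p)·900 = 9075
10600p + 900 = 9075
p = (9075 − 900) / 10600

p = 0.771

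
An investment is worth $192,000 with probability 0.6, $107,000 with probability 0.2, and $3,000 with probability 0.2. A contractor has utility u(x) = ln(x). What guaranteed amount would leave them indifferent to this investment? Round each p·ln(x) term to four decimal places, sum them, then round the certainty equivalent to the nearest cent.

E[u] = 0.6·ln(192000) + 0.2·ln(107000) + 0.2·ln(3000) = 7.2992 + 2.3161 + 1.6013 = 11.2166
CE = e^11.2166 ≈ 74354.54

$74,354.54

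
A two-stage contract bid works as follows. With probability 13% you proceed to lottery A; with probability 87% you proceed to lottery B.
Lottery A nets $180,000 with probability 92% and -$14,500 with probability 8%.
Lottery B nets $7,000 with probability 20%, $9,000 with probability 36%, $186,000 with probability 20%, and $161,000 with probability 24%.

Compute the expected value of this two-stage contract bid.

EV(A) = 0.92 × 180000 + 0.08 × (-14500) = 165600 − 1160 = 164440
EV(B) = 0.2 × 7000 + 0.36 × 9000 + 0.2 × 186000 + 0.24 × 161000 = 1400 + 3240 + 37200 + 38640 = 80480
Overall = 0.13 × 164440 + 0.87 × 80480 = 21377.2 + 70017.6 = 91394.8

$91,394.80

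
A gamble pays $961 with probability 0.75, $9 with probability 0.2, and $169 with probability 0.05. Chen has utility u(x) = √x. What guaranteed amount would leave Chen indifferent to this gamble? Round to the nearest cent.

E[u] = 0.75·√961 + 0.2·√9 + 0.05·√169 = 0.75·31 + 0.2·3 + 0.05·13 = 24.5
CE = (24.5)² = 600.25

$600.25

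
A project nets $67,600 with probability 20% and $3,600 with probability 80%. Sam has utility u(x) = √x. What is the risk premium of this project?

E[u] = 0.2·√67600 + 0.8·√3600 = 0.2·260 + 0.8·60 = 100
CE = (100)² = 10000
Risk premium = EV − CE = 16400 − 10000 = 6400

$6,400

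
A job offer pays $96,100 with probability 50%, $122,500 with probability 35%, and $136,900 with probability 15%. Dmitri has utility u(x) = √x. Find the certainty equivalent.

$110,889

E[u] = 0.5·√96100 + 0.35·√122500 + 0.15·√136900 = 0.5·310 + 0.35·350 + 0.15·370 = 333
CE = (333)² = 110889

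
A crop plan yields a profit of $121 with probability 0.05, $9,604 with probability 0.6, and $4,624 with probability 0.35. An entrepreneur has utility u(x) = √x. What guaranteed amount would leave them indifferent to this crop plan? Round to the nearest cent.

E[u] = 0.05·√121 + 0.6·√9604 + 0.35·√4624 = 0.05·11 + 0.6·98 + 0.35·68 = 83.15
CE = (83.15)² = 6913.9225

$6,913.92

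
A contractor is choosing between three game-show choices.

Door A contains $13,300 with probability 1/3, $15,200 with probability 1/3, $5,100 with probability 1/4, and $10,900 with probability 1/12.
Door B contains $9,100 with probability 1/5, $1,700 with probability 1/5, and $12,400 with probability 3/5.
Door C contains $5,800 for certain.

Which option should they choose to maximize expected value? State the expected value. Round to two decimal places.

Door A ($11,683.33)

Door A = 1/3 × 13300 + 1/3 × 15200 + 1/4 × 5100 + 1/12 × 10900 = 4433.3333 + 5066.6667 + 1275 + 908.3333 = 11683.3333
Door B = 1/5 × 9100 + 1/5 × 1700 + 3/5 × 12400 = 1820 + 340 + 7440 = 9600
Door C: 5800 (certain)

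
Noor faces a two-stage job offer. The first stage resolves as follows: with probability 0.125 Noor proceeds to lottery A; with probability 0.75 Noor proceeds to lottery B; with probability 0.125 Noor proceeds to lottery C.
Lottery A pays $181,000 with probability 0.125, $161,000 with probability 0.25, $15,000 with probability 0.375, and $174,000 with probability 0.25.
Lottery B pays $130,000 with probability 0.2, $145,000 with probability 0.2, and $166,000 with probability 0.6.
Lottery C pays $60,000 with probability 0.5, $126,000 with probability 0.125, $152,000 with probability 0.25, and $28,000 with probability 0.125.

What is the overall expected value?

$140,856.25

EV(A) = 0.125 × 181000 + 0.25 × 161000 + 0.375 × 15000 + 0.25 × 174000 = 22625 + 40250 + 5625 + 43500 = 112000
EV(B) = 0.2 × 130000 + 0.2 × 145000 + 0.6 × 166000 = 26000 + 29000 + 99600 = 154600
EV(C) = 0.5 × 60000 + 0.125 × 126000 + 0.25 × 152000 + 0.125 × 28000 = 30000 + 15750 + 38000 + 3500 = 87250
Overall = 0.125 × 112000 + 0.75 × 154600 + 0.125 × 87250 = 14000 + 115950 + 10906.25 = 140856.25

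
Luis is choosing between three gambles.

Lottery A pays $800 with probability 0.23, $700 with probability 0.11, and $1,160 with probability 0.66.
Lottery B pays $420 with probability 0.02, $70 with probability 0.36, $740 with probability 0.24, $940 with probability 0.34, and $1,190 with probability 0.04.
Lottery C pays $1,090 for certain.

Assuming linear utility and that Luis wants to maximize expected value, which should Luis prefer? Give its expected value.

Lottery A = 0.23 × 800 + 0.11 × 700 + 0.66 × 1160 = 184 + 77 + 765.6 = 1026.6
Lottery B = 0.02 × 420 + 0.36 × 70 + 0.24 × 740 + 0.34 × 940 + 0.04 × 1190 = 8.4 + 25.2 + 177.6 + 319.6 + 47.6 = 578.4
Lottery C: 1090 (certain)

Lottery C ($1,090)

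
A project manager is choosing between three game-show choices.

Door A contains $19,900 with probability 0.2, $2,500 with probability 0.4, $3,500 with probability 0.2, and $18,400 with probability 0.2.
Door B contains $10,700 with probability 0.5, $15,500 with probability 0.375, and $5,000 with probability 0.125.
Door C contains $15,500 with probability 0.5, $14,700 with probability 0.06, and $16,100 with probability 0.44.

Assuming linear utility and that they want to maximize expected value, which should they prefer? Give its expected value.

Door A = 0.2 × 19900 + 0.4 × 2500 + 0.2 × 3500 + 0.2 × 18400 = 3980 + 1000 + 700 + 3680 = 9360
Door B = 0.5 × 10700 + 0.375 × 15500 + 0.125 × 5000 = 5350 + 5812.5 + 625 = 11787.5
Door C = 0.5 × 15500 + 0.06 × 14700 + 0.44 × 16100 = 7750 + 882 + 7084 = 15716

Door C ($15,716)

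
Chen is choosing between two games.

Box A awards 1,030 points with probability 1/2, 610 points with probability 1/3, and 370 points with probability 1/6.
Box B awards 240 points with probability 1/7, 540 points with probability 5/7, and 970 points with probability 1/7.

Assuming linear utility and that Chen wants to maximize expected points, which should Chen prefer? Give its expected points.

Box A = 1/2 × 1030 + 1/3 × 610 + 1/6 × 370 = 515 + 203.3333 + 61.6667 = 780
Box B = 1/7 × 240 + 5/7 × 540 + 1/7 × 970 = 34.2857 + 385.7143 + 138.5714 = 558.5714

Box A (780 points)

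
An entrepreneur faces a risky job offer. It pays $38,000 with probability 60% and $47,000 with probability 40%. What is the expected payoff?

EV = 0.6 × 38000 + 0.4 × 47000 = 22800 + 18800 = 41600

$41,600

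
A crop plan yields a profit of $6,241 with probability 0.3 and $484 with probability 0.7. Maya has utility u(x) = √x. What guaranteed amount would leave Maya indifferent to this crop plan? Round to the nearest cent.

$1,528.81

E[u] = 0.3·√6241 + 0.7·√484 = 0.3·79 + 0.7·22 = 39.1
CE = (39.1)² = 1528.81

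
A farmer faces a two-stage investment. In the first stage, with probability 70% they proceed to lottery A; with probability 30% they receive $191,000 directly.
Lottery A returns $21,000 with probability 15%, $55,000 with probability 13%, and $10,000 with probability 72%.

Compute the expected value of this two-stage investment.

EV(A) = 0.15 × 21000 + 0.13 × 55000 + 0.72 × 10000 = 3150 + 7150 + 7200 = 17500
Branch B: 191000 (certain)
Overall = 0.7 × 17500 + 0.3 × 191000 = 12250 + 57300 = 69550

$69,550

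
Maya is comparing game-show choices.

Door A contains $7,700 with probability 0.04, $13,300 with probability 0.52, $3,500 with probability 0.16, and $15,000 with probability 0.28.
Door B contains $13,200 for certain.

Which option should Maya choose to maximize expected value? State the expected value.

Door A = 0.04 × 7700 + 0.52 × 13300 + 0.16 × 3500 + 0.28 × 15000 = 308 + 6916 + 560 + 4200 = 11984
Door B: 13200 (certain)

Door B ($13,200)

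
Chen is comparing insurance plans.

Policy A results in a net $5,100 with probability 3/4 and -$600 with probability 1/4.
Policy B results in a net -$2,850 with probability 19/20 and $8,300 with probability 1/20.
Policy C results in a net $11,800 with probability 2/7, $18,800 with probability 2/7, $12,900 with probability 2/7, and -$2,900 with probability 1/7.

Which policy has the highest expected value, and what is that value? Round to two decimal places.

Policy C ($12,014.29)

Policy A = 3/4 × 5100 + 1/4 × (-600) = 3825 − 150 = 3675
Policy B = 19/20 × (-2850) + 1/20 × 8300 = -2707.5 + 415 = -2292.5
Policy C = 2/7 × 11800 + 2/7 × 18800 + 2/7 × 12900 + 1/7 × (-2900) = 3371.4286 + 5371.4286 + 3685.7143 − 414.2857 = 12014.2857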